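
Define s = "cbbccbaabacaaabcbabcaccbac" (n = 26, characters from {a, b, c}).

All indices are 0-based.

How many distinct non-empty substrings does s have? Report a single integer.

rank | idx | suffix
   0 |  11 | aaabcbabcaccbac
   1 |   6 | aabacaaabcbabcaccbac
   2 |  12 | aabcbabcaccbac
   3 |   7 | abacaaabcbabcaccbac
   4 |  17 | abcaccbac
   5 |  13 | abcbabcaccbac
   6 |  24 | ac
   7 |   9 | acaaabcbabcaccbac
   8 |  20 | accbac
   9 |   5 | baabacaaabcbabcaccbac
  10 |  16 | babcaccbac
  11 |  23 | bac
  12 |   8 | bacaaabcbabcaccbac
  13 |   1 | bbccbaabacaaabcbabcaccbac
  14 |  18 | bcaccbac
  15 |  14 | bcbabcaccbac
  16 |   2 | bccbaabacaaabcbabcaccbac
  17 |  25 | c
  18 |  10 | caaabcbabcaccbac
  19 |  19 | caccbac
  20 |   4 | cbaabacaaabcbabcaccbac
  21 |  15 | cbabcaccbac
  22 |  22 | cbac
  23 |   0 | cbbccbaabacaaabcbabcaccbac
  24 |   3 | ccbaabacaaabcbabcaccbac
  25 |  21 | ccbac

SA = [11, 6, 12, 7, 17, 13, 24, 9, 20, 5, 16, 23, 8, 1, 18, 14, 2, 25, 10, 19, 4, 15, 22, 0, 3, 21]
[i] adj suffixes → lcp
  [1] 11/6 → 2 ('aa')
  [2] 6/12 → 3 ('aab')
  [3] 12/7 → 1 ('a')
  [4] 7/17 → 2 ('ab')
  [5] 17/13 → 3 ('abc')
  [6] 13/24 → 1 ('a')
  [7] 24/9 → 2 ('ac')
  [8] 9/20 → 2 ('ac')
  [9] 20/5 → 0 ('')
  [10] 5/16 → 2 ('ba')
  [11] 16/23 → 2 ('ba')
  [12] 23/8 → 3 ('bac')
  [13] 8/1 → 1 ('b')
  [14] 1/18 → 1 ('b')
  [15] 18/14 → 2 ('bc')
  [16] 14/2 → 2 ('bc')
  [17] 2/25 → 0 ('')
  [18] 25/10 → 1 ('c')
  [19] 10/19 → 2 ('ca')
  [20] 19/4 → 1 ('c')
  [21] 4/15 → 3 ('cba')
  [22] 15/22 → 3 ('cba')
  [23] 22/0 → 2 ('cb')
  [24] 0/3 → 1 ('c')
  [25] 3/21 → 4 ('ccba')

n(n+1)/2 = 26·27/2 = 351
Σ LCP = 0 + 2 + 3 + 1 + 2 + 3 + 1 + 2 + 2 + 0 + 2 + 2 + 3 + 1 + 1 + 2 + 2 + 0 + 1 + 2 + 1 + 3 + 3 + 2 + 1 + 4 = 46
distinct = 351 − 46 = 305

305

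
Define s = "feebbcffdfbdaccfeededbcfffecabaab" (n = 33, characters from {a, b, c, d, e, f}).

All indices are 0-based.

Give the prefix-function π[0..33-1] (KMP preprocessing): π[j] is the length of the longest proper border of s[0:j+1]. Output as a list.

[0, 0, 0, 0, 0, 0, 1, 1, 0, 1, 0, 0, 0, 0, 0, 1, 2, 3, 0, 0, 0, 0, 0, 1, 1, 1, 2, 0, 0, 0, 0, 0, 0]

π[0] = 0
j=1 s[j]='e': π[1]=0 (border '')
j=2 s[j]='e': π[2]=0 (border '')
j=3 s[j]='b': π[3]=0 (border '')
j=4 s[j]='b': π[4]=0 (border '')
j=5 s[j]='c': π[5]=0 (border '')
j=6 s[j]='f': π[6]=1 (border 'f')
j=7 s[j]='f': k: 1→0; π[7]=1 (border 'f')
j=8 s[j]='d': k: 1→0; π[8]=0 (border '')
j=9 s[j]='f': π[9]=1 (border 'f')
j=10 s[j]='b': k: 1→0; π[10]=0 (border '')
j=11 s[j]='d': π[11]=0 (border '')
j=12 s[j]='a': π[12]=0 (border '')
j=13 s[j]='c': π[13]=0 (border '')
j=14 s[j]='c': π[14]=0 (border '')
j=15 s[j]='f': π[15]=1 (border 'f')
j=16 s[j]='e': π[16]=2 (border 'fe')
j=17 s[j]='e': π[17]=3 (border 'fee')
j=18 s[j]='d': k: 3→0; π[18]=0 (border '')
j=19 s[j]='e': π[19]=0 (border '')
j=20 s[j]='d': π[20]=0 (border '')
j=21 s[j]='b': π[21]=0 (border '')
j=22 s[j]='c': π[22]=0 (border '')
j=23 s[j]='f': π[23]=1 (border 'f')
j=24 s[j]='f': k: 1→0; π[24]=1 (border 'f')
j=25 s[j]='f': k: 1→0; π[25]=1 (border 'f')
j=26 s[j]='e': π[26]=2 (border 'fe')
j=27 s[j]='c': k: 2→0; π[27]=0 (border '')
j=28 s[j]='a': π[28]=0 (border '')
j=29 s[j]='b': π[29]=0 (border '')
j=30 s[j]='a': π[30]=0 (border '')
j=31 s[j]='a': π[31]=0 (border '')
j=32 s[j]='b': π[32]=0 (border '')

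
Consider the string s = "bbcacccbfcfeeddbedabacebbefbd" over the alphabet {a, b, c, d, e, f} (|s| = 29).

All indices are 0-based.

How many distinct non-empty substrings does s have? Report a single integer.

407

rank | idx | suffix
   0 |  18 | abacebbefbd
   1 |   3 | acccbfcfeeddbedabacebbefbd
   2 |  20 | acebbefbd
   3 |  19 | bacebbefbd
   4 |   0 | bbcacccbfcfeeddbedabacebbefbd
   5 |  23 | bbefbd
   6 |   1 | bcacccbfcfeeddbedabacebbefbd
   7 |  27 | bd
   8 |  15 | bedabacebbefbd
   9 |  24 | befbd
  10 |   7 | bfcfeeddbedabacebbefbd
  11 |   2 | cacccbfcfeeddbedabacebbefbd
  12 |   6 | cbfcfeeddbedabacebbefbd
  13 |   5 | ccbfcfeeddbedabacebbefbd
  14 |   4 | cccbfcfeeddbedabacebbefbd
  15 |  21 | cebbefbd
  16 |   9 | cfeeddbedabacebbefbd
  17 |  28 | d
  18 |  17 | dabacebbefbd
  19 |  14 | dbedabacebbefbd
  20 |  13 | ddbedabacebbefbd
  21 |  22 | ebbefbd
  22 |  16 | edabacebbefbd
  23 |  12 | eddbedabacebbefbd
  24 |  11 | eeddbedabacebbefbd
  25 |  25 | efbd
  26 |  26 | fbd
  27 |   8 | fcfeeddbedabacebbefbd
  28 |  10 | feeddbedabacebbefbd

SA = [18, 3, 20, 19, 0, 23, 1, 27, 15, 24, 7, 2, 6, 5, 4, 21, 9, 28, 17, 14, 13, 22, 16, 12, 11, 25, 26, 8, 10]
i: (SA[i-1],SA[i]) lcp shared
  1: (18,3) 1 'a'
  2: (3,20) 2 'ac'
  3: (20,19) 0 ''
  4: (19,0) 1 'b'
  5: (0,23) 2 'bb'
  6: (23,1) 1 'b'
  7: (1,27) 1 'b'
  8: (27,15) 1 'b'
  9: (15,24) 2 'be'
  10: (24,7) 1 'b'
  11: (7,2) 0 ''
  12: (2,6) 1 'c'
  13: (6,5) 1 'c'
  14: (5,4) 2 'cc'
  15: (4,21) 1 'c'
  16: (21,9) 1 'c'
  17: (9,28) 0 ''
  18: (28,17) 1 'd'
  19: (17,14) 1 'd'
  20: (14,13) 1 'd'
  21: (13,22) 0 ''
  22: (22,16) 1 'e'
  23: (16,12) 2 'ed'
  24: (12,11) 1 'e'
  25: (11,25) 1 'e'
  26: (25,26) 0 ''
  27: (26,8) 1 'f'
  28: (8,10) 1 'f'

n(n+1)/2 = 29·30/2 = 435
Σ LCP = 0 + 1 + 2 + 0 + 1 + 2 + 1 + 1 + 1 + 2 + 1 + 0 + 1 + 1 + 2 + 1 + 1 + 0 + 1 + 1 + 1 + 0 + 1 + 2 + 1 + 1 + 0 + 1 + 1 = 28
distinct = 435 − 28 = 407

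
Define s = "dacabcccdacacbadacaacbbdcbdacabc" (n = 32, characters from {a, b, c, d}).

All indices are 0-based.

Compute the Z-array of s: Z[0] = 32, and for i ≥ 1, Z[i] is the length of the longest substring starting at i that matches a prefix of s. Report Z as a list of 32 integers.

[32, 0, 0, 0, 0, 0, 0, 0, 4, 0, 0, 0, 0, 0, 0, 4, 0, 0, 0, 0, 0, 0, 0, 1, 0, 0, 6, 0, 0, 0, 0, 0]

Z[0]=32
i=1: i≥r, start 0; Z[1]=0
i=2: i≥r, start 0; Z[2]=0
i=3: i≥r, start 0; Z[3]=0
i=4: i≥r, start 0; Z[4]=0
i=5: i≥r, start 0; Z[5]=0
i=6: i≥r, start 0; Z[6]=0
i=7: i≥r, start 0; Z[7]=0
i=8: i≥r, start 0; Z[8]=4 grow→box=[8,12)
i=9: min(r-i=3, Z[1]=0)=0; Z[9]=0
i=10: min(r-i=2, Z[2]=0)=0; Z[10]=0
i=11: min(r-i=1, Z[3]=0)=0; Z[11]=0
i=12: i≥r, start 0; Z[12]=0
i=13: i≥r, start 0; Z[13]=0
i=14: i≥r, start 0; Z[14]=0
i=15: i≥r, start 0; Z[15]=4 grow→box=[15,19)
i=16: min(r-i=3, Z[1]=0)=0; Z[16]=0
i=17: min(r-i=2, Z[2]=0)=0; Z[17]=0
i=18: min(r-i=1, Z[3]=0)=0; Z[18]=0
i=19: i≥r, start 0; Z[19]=0
i=20: i≥r, start 0; Z[20]=0
i=21: i≥r, start 0; Z[21]=0
i=22: i≥r, start 0; Z[22]=0
i=23: i≥r, start 0; Z[23]=1 grow→box=[23,24)
i=24: i≥r, start 0; Z[24]=0
i=25: i≥r, start 0; Z[25]=0
i=26: i≥r, start 0; Z[26]=6 grow→box=[26,32)
i=27: min(r-i=5, Z[1]=0)=0; Z[27]=0
i=28: min(r-i=4, Z[2]=0)=0; Z[28]=0
i=29: min(r-i=3, Z[3]=0)=0; Z[29]=0
i=30: min(r-i=2, Z[4]=0)=0; Z[30]=0
i=31: min(r-i=1, Z[5]=0)=0; Z[31]=0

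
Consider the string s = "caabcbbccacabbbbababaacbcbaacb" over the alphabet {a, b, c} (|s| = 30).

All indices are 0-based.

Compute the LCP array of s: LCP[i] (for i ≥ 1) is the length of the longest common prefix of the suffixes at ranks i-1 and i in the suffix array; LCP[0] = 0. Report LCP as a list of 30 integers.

rank→(start, suffix):
  0 → (1, 'aabcbbccacabbbbababaacbcbaacb')
  1 → (26, 'aacb')
  2 → (20, 'aacbcbaacb')
  3 → (18, 'abaacbcbaacb')
  4 → (16, 'ababaacbcbaacb')
  5 → (11, 'abbbbababaacbcbaacb')
  6 → (2, 'abcbbccacabbbbababaacbcbaacb')
  7 → (9, 'acabbbbababaacbcbaacb')
  8 → (27, 'acb')
  9 → (21, 'acbcbaacb')
  10 → (29, 'b')
  11 → (25, 'baacb')
  12 → (19, 'baacbcbaacb')
  13 → (17, 'babaacbcbaacb')
  14 → (15, 'bababaacbcbaacb')
  15 → (14, 'bbababaacbcbaacb')
  16 → (13, 'bbbababaacbcbaacb')
  17 → (12, 'bbbbababaacbcbaacb')
  18 → (5, 'bbccacabbbbababaacbcbaacb')
  19 → (23, 'bcbaacb')
  20 → (3, 'bcbbccacabbbbababaacbcbaacb')
  21 → (6, 'bccacabbbbababaacbcbaacb')
  22 → (0, 'caabcbbccacabbbbababaacbcbaacb')
  23 → (10, 'cabbbbababaacbcbaacb')
  24 → (8, 'cacabbbbababaacbcbaacb')
  25 → (28, 'cb')
  26 → (24, 'cbaacb')
  27 → (4, 'cbbccacabbbbababaacbcbaacb')
  28 → (22, 'cbcbaacb')
  29 → (7, 'ccacabbbbababaacbcbaacb')

SA = [1, 26, 20, 18, 16, 11, 2, 9, 27, 21, 29, 25, 19, 17, 15, 14, 13, 12, 5, 23, 3, 6, 0, 10, 8, 28, 24, 4, 22, 7]
i: (SA[i-1],SA[i]) lcp shared
  1: (1,26) 2 'aa'
  2: (26,20) 4 'aacb'
  3: (20,18) 1 'a'
  4: (18,16) 3 'aba'
  5: (16,11) 2 'ab'
  6: (11,2) 2 'ab'
  7: (2,9) 1 'a'
  8: (9,27) 2 'ac'
  9: (27,21) 3 'acb'
  10: (21,29) 0 ''
  11: (29,25) 1 'b'
  12: (25,19) 5 'baacb'
  13: (19,17) 2 'ba'
  14: (17,15) 4 'baba'
  15: (15,14) 1 'b'
  16: (14,13) 2 'bb'
  17: (13,12) 3 'bbb'
  18: (12,5) 2 'bb'
  19: (5,23) 1 'b'
  20: (23,3) 3 'bcb'
  21: (3,6) 2 'bc'
  22: (6,0) 0 ''
  23: (0,10) 2 'ca'
  24: (10,8) 2 'ca'
  25: (8,28) 1 'c'
  26: (28,24) 2 'cb'
  27: (24,4) 2 'cb'
  28: (4,22) 2 'cb'
  29: (22,7) 1 'c'

[0, 2, 4, 1, 3, 2, 2, 1, 2, 3, 0, 1, 5, 2, 4, 1, 2, 3, 2, 1, 3, 2, 0, 2, 2, 1, 2, 2, 2, 1]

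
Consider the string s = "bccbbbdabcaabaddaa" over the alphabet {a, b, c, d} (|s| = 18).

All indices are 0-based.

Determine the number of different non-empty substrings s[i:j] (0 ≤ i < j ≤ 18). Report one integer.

rank→(start, suffix):
  0 → (17, 'a')
  1 → (16, 'aa')
  2 → (10, 'aabaddaa')
  3 → (11, 'abaddaa')
  4 → (7, 'abcaabaddaa')
  5 → (13, 'addaa')
  6 → (12, 'baddaa')
  7 → (3, 'bbbdabcaabaddaa')
  8 → (4, 'bbdabcaabaddaa')
  9 → (8, 'bcaabaddaa')
  10 → (0, 'bccbbbdabcaabaddaa')
  11 → (5, 'bdabcaabaddaa')
  12 → (9, 'caabaddaa')
  13 → (2, 'cbbbdabcaabaddaa')
  14 → (1, 'ccbbbdabcaabaddaa')
  15 → (15, 'daa')
  16 → (6, 'dabcaabaddaa')
  17 → (14, 'ddaa')

SA = [17, 16, 10, 11, 7, 13, 12, 3, 4, 8, 0, 5, 9, 2, 1, 15, 6, 14]
i: (SA[i-1],SA[i]) lcp shared
  1: (17,16) 1 'a'
  2: (16,10) 2 'aa'
  3: (10,11) 1 'a'
  4: (11,7) 2 'ab'
  5: (7,13) 1 'a'
  6: (13,12) 0 ''
  7: (12,3) 1 'b'
  8: (3,4) 2 'bb'
  9: (4,8) 1 'b'
  10: (8,0) 2 'bc'
  11: (0,5) 1 'b'
  12: (5,9) 0 ''
  13: (9,2) 1 'c'
  14: (2,1) 1 'c'
  15: (1,15) 0 ''
  16: (15,6) 2 'da'
  17: (6,14) 1 'd'

n(n+1)/2 = 18·19/2 = 171
Σ LCP = 0 + 1 + 2 + 1 + 2 + 1 + 0 + 1 + 2 + 1 + 2 + 1 + 0 + 1 + 1 + 0 + 2 + 1 = 19
distinct = 171 − 19 = 152

152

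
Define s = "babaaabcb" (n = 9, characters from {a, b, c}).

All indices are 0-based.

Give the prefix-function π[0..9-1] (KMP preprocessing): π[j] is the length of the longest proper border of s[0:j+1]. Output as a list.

π[0] = 0
j=1 s[j]='a': π[1]=0 (border '')
j=2 s[j]='b': π[2]=1 (border 'b')
j=3 s[j]='a': π[3]=2 (border 'ba')
j=4 s[j]='a': k: 2→0; π[4]=0 (border '')
j=5 s[j]='a': π[5]=0 (border '')
j=6 s[j]='b': π[6]=1 (border 'b')
j=7 s[j]='c': k: 1→0; π[7]=0 (border '')
j=8 s[j]='b': π[8]=1 (border 'b')

[0, 0, 1, 2, 0, 0, 1, 0, 1]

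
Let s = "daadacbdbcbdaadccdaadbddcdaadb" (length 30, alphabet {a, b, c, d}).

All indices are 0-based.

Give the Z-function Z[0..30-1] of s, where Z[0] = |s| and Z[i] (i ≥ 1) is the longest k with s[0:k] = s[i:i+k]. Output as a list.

Z[0]=30
i=1: outside box; Z[1]=0
i=2: outside box; Z[2]=0
i=3: outside box; Z[3]=2 scan→box=[3,5)
i=4: min(r-i=1, Z[1]=0)=0; Z[4]=0
i=5: outside box; Z[5]=0
i=6: outside box; Z[6]=0
i=7: outside box; Z[7]=1 scan→box=[7,8)
i=8: outside box; Z[8]=0
i=9: outside box; Z[9]=0
i=10: outside box; Z[10]=0
i=11: outside box; Z[11]=4 scan→box=[11,15)
i=12: min(r-i=3, Z[1]=0)=0; Z[12]=0
i=13: min(r-i=2, Z[2]=0)=0; Z[13]=0
i=14: min(r-i=1, Z[3]=2)=1; Z[14]=1
i=15: outside box; Z[15]=0
i=16: outside box; Z[16]=0
i=17: outside box; Z[17]=4 scan→box=[17,21)
i=18: min(r-i=3, Z[1]=0)=0; Z[18]=0
i=19: min(r-i=2, Z[2]=0)=0; Z[19]=0
i=20: min(r-i=1, Z[3]=2)=1; Z[20]=1
i=21: outside box; Z[21]=0
i=22: outside box; Z[22]=1 scan→box=[22,23)
i=23: outside box; Z[23]=1 scan→box=[23,24)
i=24: outside box; Z[24]=0
i=25: outside box; Z[25]=4 scan→box=[25,29)
i=26: min(r-i=3, Z[1]=0)=0; Z[26]=0
i=27: min(r-i=2, Z[2]=0)=0; Z[27]=0
i=28: min(r-i=1, Z[3]=2)=1; Z[28]=1
i=29: outside box; Z[29]=0

[30, 0, 0, 2, 0, 0, 0, 1, 0, 0, 0, 4, 0, 0, 1, 0, 0, 4, 0, 0, 1, 0, 1, 1, 0, 4, 0, 0, 1, 0]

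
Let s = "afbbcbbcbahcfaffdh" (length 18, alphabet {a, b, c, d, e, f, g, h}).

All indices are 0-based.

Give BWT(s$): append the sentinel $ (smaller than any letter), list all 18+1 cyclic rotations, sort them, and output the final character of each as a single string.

rank  rotation             last
    0  $afbbcbbcbahcfaffdh  h
    1  afbbcbbcbahcfaffdh$  $
    2  affdh$afbbcbbcbahcf  f
    3  ahcfaffdh$afbbcbbcb  b
    4  bahcfaffdh$afbbcbbc  c
    5  bbcbahcfaffdh$afbbc  c
    6  bbcbbcbahcfaffdh$af  f
    7  bcbahcfaffdh$afbbcb  b
    8  bcbbcbahcfaffdh$afb  b
    9  cbahcfaffdh$afbbcbb  b
   10  cbbcbahcfaffdh$afbb  b
   11  cfaffdh$afbbcbbcbah  h
   12  dh$afbbcbbcbahcfaff  f
   13  faffdh$afbbcbbcbahc  c
   14  fbbcbbcbahcfaffdh$a  a
   15  fdh$afbbcbbcbahcfaf  f
   16  ffdh$afbbcbbcbahcfa  a
   17  h$afbbcbbcbahcfaffd  d
   18  hcfaffdh$afbbcbbcba  a

h$fbccfbbbbhfcafada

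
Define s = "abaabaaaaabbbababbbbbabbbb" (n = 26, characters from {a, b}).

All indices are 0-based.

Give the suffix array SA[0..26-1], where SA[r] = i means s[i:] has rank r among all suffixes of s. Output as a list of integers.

rank→(start, suffix):
  0 → (5, 'aaaaabbbababbbbbabbbb')
  1 → (6, 'aaaabbbababbbbbabbbb')
  2 → (7, 'aaabbbababbbbbabbbb')
  3 → (2, 'aabaaaaabbbababbbbbabbbb')
  4 → (8, 'aabbbababbbbbabbbb')
  5 → (3, 'abaaaaabbbababbbbbabbbb')
  6 → (0, 'abaabaaaaabbbababbbbbabbbb')
  7 → (13, 'ababbbbbabbbb')
  8 → (9, 'abbbababbbbbabbbb')
  9 → (21, 'abbbb')
  10 → (15, 'abbbbbabbbb')
  11 → (25, 'b')
  12 → (4, 'baaaaabbbababbbbbabbbb')
  13 → (1, 'baabaaaaabbbababbbbbabbbb')
  14 → (12, 'bababbbbbabbbb')
  15 → (20, 'babbbb')
  16 → (14, 'babbbbbabbbb')
  17 → (24, 'bb')
  18 → (11, 'bbababbbbbabbbb')
  19 → (19, 'bbabbbb')
  20 → (23, 'bbb')
  21 → (10, 'bbbababbbbbabbbb')
  22 → (18, 'bbbabbbb')
  23 → (22, 'bbbb')
  24 → (17, 'bbbbabbbb')
  25 → (16, 'bbbbbabbbb')

[5, 6, 7, 2, 8, 3, 0, 13, 9, 21, 15, 25, 4, 1, 12, 20, 14, 24, 11, 19, 23, 10, 18, 22, 17, 16]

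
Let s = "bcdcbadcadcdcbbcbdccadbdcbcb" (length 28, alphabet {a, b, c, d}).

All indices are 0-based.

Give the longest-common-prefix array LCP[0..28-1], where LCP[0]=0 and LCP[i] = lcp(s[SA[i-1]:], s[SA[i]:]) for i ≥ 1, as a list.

rank | idx | suffix
   0 |  20 | adbdcbcb
   1 |   5 | adcadcdcbbcbdccadbdcbcb
   2 |   8 | adcdcbbcbdccadbdcbcb
   3 |  27 | b
   4 |   4 | badcadcdcbbcbdccadbdcbcb
   5 |  13 | bbcbdccadbdcbcb
   6 |  25 | bcb
   7 |  14 | bcbdccadbdcbcb
   8 |   0 | bcdcbadcadcdcbbcbdccadbdcbcb
   9 |  22 | bdcbcb
  10 |  16 | bdccadbdcbcb
  11 |  19 | cadbdcbcb
  12 |   7 | cadcdcbbcbdccadbdcbcb
  13 |  26 | cb
  14 |   3 | cbadcadcdcbbcbdccadbdcbcb
  15 |  12 | cbbcbdccadbdcbcb
  16 |  24 | cbcb
  17 |  15 | cbdccadbdcbcb
  18 |  18 | ccadbdcbcb
  19 |   1 | cdcbadcadcdcbbcbdccadbdcbcb
  20 |  10 | cdcbbcbdccadbdcbcb
  21 |  21 | dbdcbcb
  22 |   6 | dcadcdcbbcbdccadbdcbcb
  23 |   2 | dcbadcadcdcbbcbdccadbdcbcb
  24 |  11 | dcbbcbdccadbdcbcb
  25 |  23 | dcbcb
  26 |  17 | dccadbdcbcb
  27 |   9 | dcdcbbcbdccadbdcbcb

SA = [20, 5, 8, 27, 4, 13, 25, 14, 0, 22, 16, 19, 7, 26, 3, 12, 24, 15, 18, 1, 10, 21, 6, 2, 11, 23, 17, 9]
rank  pair      lcp
   1  s[20:],s[5:]  2  'ad'
   2  s[5:],s[8:]  3  'adc'
   3  s[8:],s[27:]  0  ''
   4  s[27:],s[4:]  1  'b'
   5  s[4:],s[13:]  1  'b'
   6  s[13:],s[25:]  1  'b'
   7  s[25:],s[14:]  3  'bcb'
   8  s[14:],s[0:]  2  'bc'
   9  s[0:],s[22:]  1  'b'
  10  s[22:],s[16:]  3  'bdc'
  11  s[16:],s[19:]  0  ''
  12  s[19:],s[7:]  3  'cad'
  13  s[7:],s[26:]  1  'c'
  14  s[26:],s[3:]  2  'cb'
  15  s[3:],s[12:]  2  'cb'
  16  s[12:],s[24:]  2  'cb'
  17  s[24:],s[15:]  2  'cb'
  18  s[15:],s[18:]  1  'c'
  19  s[18:],s[1:]  1  'c'
  20  s[1:],s[10:]  4  'cdcb'
  21  s[10:],s[21:]  0  ''
  22  s[21:],s[6:]  1  'd'
  23  s[6:],s[2:]  2  'dc'
  24  s[2:],s[11:]  3  'dcb'
  25  s[11:],s[23:]  3  'dcb'
  26  s[23:],s[17:]  2  'dc'
  27  s[17:],s[9:]  2  'dc'

[0, 2, 3, 0, 1, 1, 1, 3, 2, 1, 3, 0, 3, 1, 2, 2, 2, 2, 1, 1, 4, 0, 1, 2, 3, 3, 2, 2]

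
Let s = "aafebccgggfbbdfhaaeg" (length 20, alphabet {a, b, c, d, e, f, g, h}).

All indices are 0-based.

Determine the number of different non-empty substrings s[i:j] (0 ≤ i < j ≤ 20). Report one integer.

rank | idx | suffix
   0 |  16 | aaeg
   1 |   0 | aafebccgggfbbdfhaaeg
   2 |  17 | aeg
   3 |   1 | afebccgggfbbdfhaaeg
   4 |  11 | bbdfhaaeg
   5 |   4 | bccgggfbbdfhaaeg
   6 |  12 | bdfhaaeg
   7 |   5 | ccgggfbbdfhaaeg
   8 |   6 | cgggfbbdfhaaeg
   9 |  13 | dfhaaeg
  10 |   3 | ebccgggfbbdfhaaeg
  11 |  18 | eg
  12 |  10 | fbbdfhaaeg
  13 |   2 | febccgggfbbdfhaaeg
  14 |  14 | fhaaeg
  15 |  19 | g
  16 |   9 | gfbbdfhaaeg
  17 |   8 | ggfbbdfhaaeg
  18 |   7 | gggfbbdfhaaeg
  19 |  15 | haaeg

SA = [16, 0, 17, 1, 11, 4, 12, 5, 6, 13, 3, 18, 10, 2, 14, 19, 9, 8, 7, 15]
[i] adj suffixes → lcp
  [1] 16/0 → 2 ('aa')
  [2] 0/17 → 1 ('a')
  [3] 17/1 → 1 ('a')
  [4] 1/11 → 0 ('')
  [5] 11/4 → 1 ('b')
  [6] 4/12 → 1 ('b')
  [7] 12/5 → 0 ('')
  [8] 5/6 → 1 ('c')
  [9] 6/13 → 0 ('')
  [10] 13/3 → 0 ('')
  [11] 3/18 → 1 ('e')
  [12] 18/10 → 0 ('')
  [13] 10/2 → 1 ('f')
  [14] 2/14 → 1 ('f')
  [15] 14/19 → 0 ('')
  [16] 19/9 → 1 ('g')
  [17] 9/8 → 1 ('g')
  [18] 8/7 → 2 ('gg')
  [19] 7/15 → 0 ('')

n(n+1)/2 = 20·21/2 = 210
Σ LCP = 0 + 2 + 1 + 1 + 0 + 1 + 1 + 0 + 1 + 0 + 0 + 1 + 0 + 1 + 1 + 0 + 1 + 1 + 2 + 0 = 14
distinct = 210 − 14 = 196

196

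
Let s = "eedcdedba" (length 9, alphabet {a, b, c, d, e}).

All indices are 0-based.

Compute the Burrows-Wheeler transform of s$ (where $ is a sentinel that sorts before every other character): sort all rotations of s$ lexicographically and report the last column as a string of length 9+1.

abddeecde$

rank  rotation    last
    0  $eedcdedba  a
    1  a$eedcdedb  b
    2  ba$eedcded  d
    3  cdedba$eed  d
    4  dba$eedcde  e
    5  dcdedba$ee  e
    6  dedba$eedc  c
    7  edba$eedcd  d
    8  edcdedba$e  e
    9  eedcdedba$  $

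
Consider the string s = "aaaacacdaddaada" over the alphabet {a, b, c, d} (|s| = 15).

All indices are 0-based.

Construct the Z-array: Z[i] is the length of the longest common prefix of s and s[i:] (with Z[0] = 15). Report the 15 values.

[15, 3, 2, 1, 0, 1, 0, 0, 1, 0, 0, 2, 1, 0, 1]

Z[0]=15
i=1: outside box; Z[1]=3 extend→box=[1,4)
i=2: min(r-i=2, Z[1]=3)=2; Z[2]=2
i=3: min(r-i=1, Z[2]=2)=1; Z[3]=1
i=4: outside box; Z[4]=0
i=5: outside box; Z[5]=1 extend→box=[5,6)
i=6: outside box; Z[6]=0
i=7: outside box; Z[7]=0
i=8: outside box; Z[8]=1 extend→box=[8,9)
i=9: outside box; Z[9]=0
i=10: outside box; Z[10]=0
i=11: outside box; Z[11]=2 extend→box=[11,13)
i=12: min(r-i=1, Z[1]=3)=1; Z[12]=1
i=13: outside box; Z[13]=0
i=14: outside box; Z[14]=1 extend→box=[14,15)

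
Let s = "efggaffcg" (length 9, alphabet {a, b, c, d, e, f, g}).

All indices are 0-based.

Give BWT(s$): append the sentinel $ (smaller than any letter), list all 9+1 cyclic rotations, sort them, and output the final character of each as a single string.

rank  rotation    last
    0  $efggaffcg  g
    1  affcg$efgg  g
    2  cg$efggaff  f
    3  efggaffcg$  $
    4  fcg$efggaf  f
    5  ffcg$efgga  a
    6  fggaffcg$e  e
    7  g$efggaffc  c
    8  gaffcg$efg  g
    9  ggaffcg$ef  f

ggf$faecgf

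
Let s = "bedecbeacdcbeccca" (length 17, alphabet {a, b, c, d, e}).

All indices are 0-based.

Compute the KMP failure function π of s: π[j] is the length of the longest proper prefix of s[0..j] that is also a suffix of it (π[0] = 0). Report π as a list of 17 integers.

[0, 0, 0, 0, 0, 1, 2, 0, 0, 0, 0, 1, 2, 0, 0, 0, 0]

π[0] = 0
j=1 s[j]='e': π[1]=0 (border '')
j=2 s[j]='d': π[2]=0 (border '')
j=3 s[j]='e': π[3]=0 (border '')
j=4 s[j]='c': π[4]=0 (border '')
j=5 s[j]='b': π[5]=1 (border 'b')
j=6 s[j]='e': π[6]=2 (border 'be')
j=7 s[j]='a': k: 2→0; π[7]=0 (border '')
j=8 s[j]='c': π[8]=0 (border '')
j=9 s[j]='d': π[9]=0 (border '')
j=10 s[j]='c': π[10]=0 (border '')
j=11 s[j]='b': π[11]=1 (border 'b')
j=12 s[j]='e': π[12]=2 (border 'be')
j=13 s[j]='c': k: 2→0; π[13]=0 (border '')
j=14 s[j]='c': π[14]=0 (border '')
j=15 s[j]='c': π[15]=0 (border '')
j=16 s[j]='a': π[16]=0 (border '')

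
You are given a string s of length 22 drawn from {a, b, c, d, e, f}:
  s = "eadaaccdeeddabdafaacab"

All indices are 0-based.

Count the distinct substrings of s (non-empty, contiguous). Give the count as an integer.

rank→(start, suffix):
  0 → (17, 'aacab')
  1 → (3, 'aaccdeeddabdafaacab')
  2 → (20, 'ab')
  3 → (12, 'abdafaacab')
  4 → (18, 'acab')
  5 → (4, 'accdeeddabdafaacab')
  6 → (1, 'adaaccdeeddabdafaacab')
  7 → (15, 'afaacab')
  8 → (21, 'b')
  9 → (13, 'bdafaacab')
  10 → (19, 'cab')
  11 → (5, 'ccdeeddabdafaacab')
  12 → (6, 'cdeeddabdafaacab')
  13 → (2, 'daaccdeeddabdafaacab')
  14 → (11, 'dabdafaacab')
  15 → (14, 'dafaacab')
  16 → (10, 'ddabdafaacab')
  17 → (7, 'deeddabdafaacab')
  18 → (0, 'eadaaccdeeddabdafaacab')
  19 → (9, 'eddabdafaacab')
  20 → (8, 'eeddabdafaacab')
  21 → (16, 'faacab')

SA = [17, 3, 20, 12, 18, 4, 1, 15, 21, 13, 19, 5, 6, 2, 11, 14, 10, 7, 0, 9, 8, 16]
[i] adj suffixes → lcp
  [1] 17/3 → 3 ('aac')
  [2] 3/20 → 1 ('a')
  [3] 20/12 → 2 ('ab')
  [4] 12/18 → 1 ('a')
  [5] 18/4 → 2 ('ac')
  [6] 4/1 → 1 ('a')
  [7] 1/15 → 1 ('a')
  [8] 15/21 → 0 ('')
  [9] 21/13 → 1 ('b')
  [10] 13/19 → 0 ('')
  [11] 19/5 → 1 ('c')
  [12] 5/6 → 1 ('c')
  [13] 6/2 → 0 ('')
  [14] 2/11 → 2 ('da')
  [15] 11/14 → 2 ('da')
  [16] 14/10 → 1 ('d')
  [17] 10/7 → 1 ('d')
  [18] 7/0 → 0 ('')
  [19] 0/9 → 1 ('e')
  [20] 9/8 → 1 ('e')
  [21] 8/16 → 0 ('')

n(n+1)/2 = 22·23/2 = 253
Σ LCP = 0 + 3 + 1 + 2 + 1 + 2 + 1 + 1 + 0 + 1 + 0 + 1 + 1 + 0 + 2 + 2 + 1 + 1 + 0 + 1 + 1 + 0 = 22
distinct = 253 − 22 = 231

231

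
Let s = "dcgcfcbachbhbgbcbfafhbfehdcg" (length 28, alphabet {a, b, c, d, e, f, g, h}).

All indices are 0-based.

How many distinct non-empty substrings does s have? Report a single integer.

rank→(start, suffix):
  0 → (7, 'achbhbgbcbfafhbfehdcg')
  1 → (18, 'afhbfehdcg')
  2 → (6, 'bachbhbgbcbfafhbfehdcg')
  3 → (14, 'bcbfafhbfehdcg')
  4 → (16, 'bfafhbfehdcg')
  5 → (21, 'bfehdcg')
  6 → (12, 'bgbcbfafhbfehdcg')
  7 → (10, 'bhbgbcbfafhbfehdcg')
  8 → (5, 'cbachbhbgbcbfafhbfehdcg')
  9 → (15, 'cbfafhbfehdcg')
  10 → (3, 'cfcbachbhbgbcbfafhbfehdcg')
  11 → (26, 'cg')
  12 → (1, 'cgcfcbachbhbgbcbfafhbfehdcg')
  13 → (8, 'chbhbgbcbfafhbfehdcg')
  14 → (25, 'dcg')
  15 → (0, 'dcgcfcbachbhbgbcbfafhbfehdcg')
  16 → (23, 'ehdcg')
  17 → (17, 'fafhbfehdcg')
  18 → (4, 'fcbachbhbgbcbfafhbfehdcg')
  19 → (22, 'fehdcg')
  20 → (19, 'fhbfehdcg')
  21 → (27, 'g')
  22 → (13, 'gbcbfafhbfehdcg')
  23 → (2, 'gcfcbachbhbgbcbfafhbfehdcg')
  24 → (20, 'hbfehdcg')
  25 → (11, 'hbgbcbfafhbfehdcg')
  26 → (9, 'hbhbgbcbfafhbfehdcg')
  27 → (24, 'hdcg')

SA = [7, 18, 6, 14, 16, 21, 12, 10, 5, 15, 3, 26, 1, 8, 25, 0, 23, 17, 4, 22, 19, 27, 13, 2, 20, 11, 9, 24]
i: (SA[i-1],SA[i]) lcp shared
  1: (7,18) 1 'a'
  2: (18,6) 0 ''
  3: (6,14) 1 'b'
  4: (14,16) 1 'b'
  5: (16,21) 2 'bf'
  6: (21,12) 1 'b'
  7: (12,10) 1 'b'
  8: (10,5) 0 ''
  9: (5,15) 2 'cb'
  10: (15,3) 1 'c'
  11: (3,26) 1 'c'
  12: (26,1) 2 'cg'
  13: (1,8) 1 'c'
  14: (8,25) 0 ''
  15: (25,0) 3 'dcg'
  16: (0,23) 0 ''
  17: (23,17) 0 ''
  18: (17,4) 1 'f'
  19: (4,22) 1 'f'
  20: (22,19) 1 'f'
  21: (19,27) 0 ''
  22: (27,13) 1 'g'
  23: (13,2) 1 'g'
  24: (2,20) 0 ''
  25: (20,11) 2 'hb'
  26: (11,9) 2 'hb'
  27: (9,24) 1 'h'

n(n+1)/2 = 28·29/2 = 406
Σ LCP = 0 + 1 + 0 + 1 + 1 + 2 + 1 + 1 + 0 + 2 + 1 + 1 + 2 + 1 + 0 + 3 + 0 + 0 + 1 + 1 + 1 + 0 + 1 + 1 + 0 + 2 + 2 + 1 = 27
distinct = 406 − 27 = 379

379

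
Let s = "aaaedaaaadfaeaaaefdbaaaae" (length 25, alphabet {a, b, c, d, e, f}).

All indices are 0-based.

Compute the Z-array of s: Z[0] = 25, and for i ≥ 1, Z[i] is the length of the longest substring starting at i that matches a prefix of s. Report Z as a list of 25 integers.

Z[0]=25
i=1: i≥r, start 0; Z[1]=2 grow→box=[1,3)
i=2: min(r-i=1, Z[1]=2)=1; Z[2]=1
i=3: i≥r, start 0; Z[3]=0
i=4: i≥r, start 0; Z[4]=0
i=5: i≥r, start 0; Z[5]=3 grow→box=[5,8)
i=6: min(r-i=2, Z[1]=2)=2; Z[6]=3 grow→box=[6,9)
i=7: min(r-i=2, Z[1]=2)=2; Z[7]=2
i=8: min(r-i=1, Z[2]=1)=1; Z[8]=1
i=9: i≥r, start 0; Z[9]=0
i=10: i≥r, start 0; Z[10]=0
i=11: i≥r, start 0; Z[11]=1 grow→box=[11,12)
i=12: i≥r, start 0; Z[12]=0
i=13: i≥r, start 0; Z[13]=4 grow→box=[13,17)
i=14: min(r-i=3, Z[1]=2)=2; Z[14]=2
i=15: min(r-i=2, Z[2]=1)=1; Z[15]=1
i=16: min(r-i=1, Z[3]=0)=0; Z[16]=0
i=17: i≥r, start 0; Z[17]=0
i=18: i≥r, start 0; Z[18]=0
i=19: i≥r, start 0; Z[19]=0
i=20: i≥r, start 0; Z[20]=3 grow→box=[20,23)
i=21: min(r-i=2, Z[1]=2)=2; Z[21]=4 grow→box=[21,25)
i=22: min(r-i=3, Z[1]=2)=2; Z[22]=2
i=23: min(r-i=2, Z[2]=1)=1; Z[23]=1
i=24: min(r-i=1, Z[3]=0)=0; Z[24]=0

[25, 2, 1, 0, 0, 3, 3, 2, 1, 0, 0, 1, 0, 4, 2, 1, 0, 0, 0, 0, 3, 4, 2, 1, 0]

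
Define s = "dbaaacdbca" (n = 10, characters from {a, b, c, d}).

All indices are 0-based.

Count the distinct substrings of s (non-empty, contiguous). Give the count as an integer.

sorted suffixes:
  #0 SA[0]=9  'a'
  #1 SA[1]=2  'aaacdbca'
  #2 SA[2]=3  'aacdbca'
  #3 SA[3]=4  'acdbca'
  #4 SA[4]=1  'baaacdbca'
  #5 SA[5]=7  'bca'
  #6 SA[6]=8  'ca'
  #7 SA[7]=5  'cdbca'
  #8 SA[8]=0  'dbaaacdbca'
  #9 SA[9]=6  'dbca'

SA = [9, 2, 3, 4, 1, 7, 8, 5, 0, 6]
i: (SA[i-1],SA[i]) lcp shared
  1: (9,2) 1 'a'
  2: (2,3) 2 'aa'
  3: (3,4) 1 'a'
  4: (4,1) 0 ''
  5: (1,7) 1 'b'
  6: (7,8) 0 ''
  7: (8,5) 1 'c'
  8: (5,0) 0 ''
  9: (0,6) 2 'db'

n(n+1)/2 = 10·11/2 = 55
Σ LCP = 0 + 1 + 2 + 1 + 0 + 1 + 0 + 1 + 0 + 2 = 8
distinct = 55 − 8 = 47

47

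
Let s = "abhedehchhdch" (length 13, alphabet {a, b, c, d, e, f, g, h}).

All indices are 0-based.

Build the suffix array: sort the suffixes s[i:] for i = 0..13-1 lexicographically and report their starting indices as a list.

[0, 1, 11, 7, 10, 4, 3, 5, 12, 6, 9, 2, 8]

sorted suffixes:
  #0 SA[0]=0  'abhedehchhdch'
  #1 SA[1]=1  'bhedehchhdch'
  #2 SA[2]=11  'ch'
  #3 SA[3]=7  'chhdch'
  #4 SA[4]=10  'dch'
  #5 SA[5]=4  'dehchhdch'
  #6 SA[6]=3  'edehchhdch'
  #7 SA[7]=5  'ehchhdch'
  #8 SA[8]=12  'h'
  #9 SA[9]=6  'hchhdch'
  #10 SA[10]=9  'hdch'
  #11 SA[11]=2  'hedehchhdch'
  #12 SA[12]=8  'hhdch'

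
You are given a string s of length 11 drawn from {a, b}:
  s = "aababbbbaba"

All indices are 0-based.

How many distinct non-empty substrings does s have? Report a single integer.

rank | idx | suffix
   0 |  10 | a
   1 |   0 | aababbbbaba
   2 |   8 | aba
   3 |   1 | ababbbbaba
   4 |   3 | abbbbaba
   5 |   9 | ba
   6 |   7 | baba
   7 |   2 | babbbbaba
   8 |   6 | bbaba
   9 |   5 | bbbaba
  10 |   4 | bbbbaba

SA = [10, 0, 8, 1, 3, 9, 7, 2, 6, 5, 4]
i: (SA[i-1],SA[i]) lcp shared
  1: (10,0) 1 'a'
  2: (0,8) 1 'a'
  3: (8,1) 3 'aba'
  4: (1,3) 2 'ab'
  5: (3,9) 0 ''
  6: (9,7) 2 'ba'
  7: (7,2) 3 'bab'
  8: (2,6) 1 'b'
  9: (6,5) 2 'bb'
  10: (5,4) 3 'bbb'

n(n+1)/2 = 11·12/2 = 66
Σ LCP = 0 + 1 + 1 + 3 + 2 + 0 + 2 + 3 + 1 + 2 + 3 = 18
distinct = 66 − 18 = 48

48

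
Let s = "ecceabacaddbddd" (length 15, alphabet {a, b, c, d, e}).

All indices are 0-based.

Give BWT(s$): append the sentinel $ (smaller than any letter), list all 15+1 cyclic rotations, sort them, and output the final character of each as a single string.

rank  rotation          last
    0  $ecceabacaddbddd  d
    1  abacaddbddd$ecce  e
    2  acaddbddd$ecceab  b
    3  addbddd$ecceabac  c
    4  bacaddbddd$eccea  a
    5  bddd$ecceabacadd  d
    6  caddbddd$ecceaba  a
    7  cceabacaddbddd$e  e
    8  ceabacaddbddd$ec  c
    9  d$ecceabacaddbdd  d
   10  dbddd$ecceabacad  d
   11  dd$ecceabacaddbd  d
   12  ddbddd$ecceabaca  a
   13  ddd$ecceabacaddb  b
   14  eabacaddbddd$ecc  c
   15  ecceabacaddbddd$  $

debcadaecdddabc$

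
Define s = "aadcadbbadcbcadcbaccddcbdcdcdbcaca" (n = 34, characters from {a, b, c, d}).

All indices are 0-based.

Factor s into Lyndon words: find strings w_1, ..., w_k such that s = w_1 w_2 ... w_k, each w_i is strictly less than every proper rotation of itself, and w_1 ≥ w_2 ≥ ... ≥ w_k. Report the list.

["aadcadbbadcbcadcbaccddcbdcdcdbcac", "a"]

emit factor 1: 'aadcadbbadcbcadcbaccddcbdcdcdbcac' (i=0, period=33)
emit factor 2: 'a' (i=33, period=1)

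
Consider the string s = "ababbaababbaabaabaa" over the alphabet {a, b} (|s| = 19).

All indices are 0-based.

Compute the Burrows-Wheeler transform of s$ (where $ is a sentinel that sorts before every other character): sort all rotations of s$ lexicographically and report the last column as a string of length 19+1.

aabbbbaaa$bbaabbaaaa

rank  rotation              last
    0  $ababbaababbaabaabaa  a
    1  a$ababbaababbaabaaba  a
    2  aa$ababbaababbaabaab  b
    3  aabaa$ababbaababbaab  b
    4  aabaabaa$ababbaababb  b
    5  aababbaabaabaa$ababb  b
    6  abaa$ababbaababbaaba  a
    7  abaabaa$ababbaababba  a
    8  ababbaabaabaa$ababba  a
    9  ababbaababbaabaabaa$  $
   10  abbaabaabaa$ababbaab  b
   11  abbaababbaabaabaa$ab  b
   12  baa$ababbaababbaabaa  a
   13  baabaa$ababbaababbaa  a
   14  baabaabaa$ababbaabab  b
   15  baababbaabaabaa$abab  b
   16  babbaabaabaa$ababbaa  a
   17  babbaababbaabaabaa$a  a
   18  bbaabaabaa$ababbaaba  a
   19  bbaababbaabaabaa$aba  a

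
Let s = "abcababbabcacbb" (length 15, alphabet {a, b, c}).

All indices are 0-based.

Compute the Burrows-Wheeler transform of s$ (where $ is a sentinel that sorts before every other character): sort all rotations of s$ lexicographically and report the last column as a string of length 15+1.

rank  rotation          last
    0  $abcababbabcacbb  b
    1  ababbabcacbb$abc  c
    2  abbabcacbb$abcab  b
    3  abcababbabcacbb$  $
    4  abcacbb$abcababb  b
    5  acbb$abcababbabc  c
    6  b$abcababbabcacb  b
    7  babbabcacbb$abca  a
    8  babcacbb$abcabab  b
    9  bb$abcababbabcac  c
   10  bbabcacbb$abcaba  a
   11  bcababbabcacbb$a  a
   12  bcacbb$abcababba  a
   13  cababbabcacbb$ab  b
   14  cacbb$abcababbab  b
   15  cbb$abcababbabca  a

bcb$bcbabcaaabba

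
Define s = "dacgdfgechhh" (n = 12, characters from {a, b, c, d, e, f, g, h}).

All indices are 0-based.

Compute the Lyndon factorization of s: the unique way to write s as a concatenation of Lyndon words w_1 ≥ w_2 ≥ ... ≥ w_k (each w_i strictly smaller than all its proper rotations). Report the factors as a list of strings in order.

emit factor 1: 'd' (i=0, period=1)
emit factor 2: 'acgdfgechhh' (i=1, period=11)

["d", "acgdfgechhh"]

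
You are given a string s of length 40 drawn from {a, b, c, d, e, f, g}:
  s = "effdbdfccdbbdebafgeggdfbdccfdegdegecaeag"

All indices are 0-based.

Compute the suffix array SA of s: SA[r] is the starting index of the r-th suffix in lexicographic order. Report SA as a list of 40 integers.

rank | idx | suffix
   0 |  36 | aeag
   1 |  15 | afgeggdfbdccfdegdegecaeag
   2 |  38 | ag
   3 |  14 | bafgeggdfbdccfdegdegecaeag
   4 |  10 | bbdebafgeggdfbdccfdegdegecaeag
   5 |  23 | bdccfdegdegecaeag
   6 |  11 | bdebafgeggdfbdccfdegdegecaeag
   7 |   4 | bdfccdbbdebafgeggdfbdccfdegdegecaeag
   8 |  35 | caeag
   9 |   7 | ccdbbdebafgeggdfbdccfdegdegecaeag
  10 |  25 | ccfdegdegecaeag
  11 |   8 | cdbbdebafgeggdfbdccfdegdegecaeag
  12 |  26 | cfdegdegecaeag
  13 |   9 | dbbdebafgeggdfbdccfdegdegecaeag
  14 |   3 | dbdfccdbbdebafgeggdfbdccfdegdegecaeag
  15 |  24 | dccfdegdegecaeag
  16 |  12 | debafgeggdfbdccfdegdegecaeag
  17 |  28 | degdegecaeag
  18 |  31 | degecaeag
  19 |  21 | dfbdccfdegdegecaeag
  20 |   5 | dfccdbbdebafgeggdfbdccfdegdegecaeag
  21 |  37 | eag
  22 |  13 | ebafgeggdfbdccfdegdegecaeag
  23 |  34 | ecaeag
  24 |   0 | effdbdfccdbbdebafgeggdfbdccfdegdegecaeag
  25 |  29 | egdegecaeag
  26 |  32 | egecaeag
  27 |  18 | eggdfbdccfdegdegecaeag
  28 |  22 | fbdccfdegdegecaeag
  29 |   6 | fccdbbdebafgeggdfbdccfdegdegecaeag
  30 |   2 | fdbdfccdbbdebafgeggdfbdccfdegdegecaeag
  31 |  27 | fdegdegecaeag
  32 |   1 | ffdbdfccdbbdebafgeggdfbdccfdegdegecaeag
  33 |  16 | fgeggdfbdccfdegdegecaeag
  34 |  39 | g
  35 |  30 | gdegecaeag
  36 |  20 | gdfbdccfdegdegecaeag
  37 |  33 | gecaeag
  38 |  17 | geggdfbdccfdegdegecaeag
  39 |  19 | ggdfbdccfdegdegecaeag

[36, 15, 38, 14, 10, 23, 11, 4, 35, 7, 25, 8, 26, 9, 3, 24, 12, 28, 31, 21, 5, 37, 13, 34, 0, 29, 32, 18, 22, 6, 2, 27, 1, 16, 39, 30, 20, 33, 17, 19]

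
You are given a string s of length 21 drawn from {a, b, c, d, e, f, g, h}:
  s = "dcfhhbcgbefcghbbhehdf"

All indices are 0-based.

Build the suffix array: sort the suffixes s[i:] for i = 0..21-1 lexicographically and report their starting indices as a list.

[14, 5, 8, 15, 1, 6, 11, 0, 19, 9, 17, 20, 10, 2, 7, 12, 13, 4, 18, 16, 3]

rank | idx | suffix
   0 |  14 | bbhehdf
   1 |   5 | bcgbefcghbbhehdf
   2 |   8 | befcghbbhehdf
   3 |  15 | bhehdf
   4 |   1 | cfhhbcgbefcghbbhehdf
   5 |   6 | cgbefcghbbhehdf
   6 |  11 | cghbbhehdf
   7 |   0 | dcfhhbcgbefcghbbhehdf
   8 |  19 | df
   9 |   9 | efcghbbhehdf
  10 |  17 | ehdf
  11 |  20 | f
  12 |  10 | fcghbbhehdf
  13 |   2 | fhhbcgbefcghbbhehdf
  14 |   7 | gbefcghbbhehdf
  15 |  12 | ghbbhehdf
  16 |  13 | hbbhehdf
  17 |   4 | hbcgbefcghbbhehdf
  18 |  18 | hdf
  19 |  16 | hehdf
  20 |   3 | hhbcgbefcghbbhehdf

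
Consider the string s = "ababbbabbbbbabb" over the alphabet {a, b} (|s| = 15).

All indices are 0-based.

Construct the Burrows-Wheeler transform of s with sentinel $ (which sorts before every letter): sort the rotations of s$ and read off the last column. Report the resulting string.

rank  rotation          last
    0  $ababbbabbbbbabb  b
    1  ababbbabbbbbabb$  $
    2  abb$ababbbabbbbb  b
    3  abbbabbbbbabb$ab  b
    4  abbbbbabb$ababbb  b
    5  b$ababbbabbbbbab  b
    6  babb$ababbbabbbb  b
    7  babbbabbbbbabb$a  a
    8  babbbbbabb$ababb  b
    9  bb$ababbbabbbbba  a
   10  bbabb$ababbbabbb  b
   11  bbabbbbbabb$abab  b
   12  bbbabb$ababbbabb  b
   13  bbbabbbbbabb$aba  a
   14  bbbbabb$ababbbab  b
   15  bbbbbabb$ababbba  a

b$bbbbbababbbaba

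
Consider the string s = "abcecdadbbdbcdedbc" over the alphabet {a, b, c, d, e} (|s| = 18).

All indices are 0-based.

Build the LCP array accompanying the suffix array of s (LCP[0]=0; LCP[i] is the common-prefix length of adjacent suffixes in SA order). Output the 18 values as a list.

sorted suffixes:
  #0 SA[0]=0  'abcecdadbbdbcdedbc'
  #1 SA[1]=6  'adbbdbcdedbc'
  #2 SA[2]=8  'bbdbcdedbc'
  #3 SA[3]=16  'bc'
  #4 SA[4]=11  'bcdedbc'
  #5 SA[5]=1  'bcecdadbbdbcdedbc'
  #6 SA[6]=9  'bdbcdedbc'
  #7 SA[7]=17  'c'
  #8 SA[8]=4  'cdadbbdbcdedbc'
  #9 SA[9]=12  'cdedbc'
  #10 SA[10]=2  'cecdadbbdbcdedbc'
  #11 SA[11]=5  'dadbbdbcdedbc'
  #12 SA[12]=7  'dbbdbcdedbc'
  #13 SA[13]=15  'dbc'
  #14 SA[14]=10  'dbcdedbc'
  #15 SA[15]=13  'dedbc'
  #16 SA[16]=3  'ecdadbbdbcdedbc'
  #17 SA[17]=14  'edbc'

SA = [0, 6, 8, 16, 11, 1, 9, 17, 4, 12, 2, 5, 7, 15, 10, 13, 3, 14]
rank  pair      lcp
   1  s[0:],s[6:]  1  'a'
   2  s[6:],s[8:]  0  ''
   3  s[8:],s[16:]  1  'b'
   4  s[16:],s[11:]  2  'bc'
   5  s[11:],s[1:]  2  'bc'
   6  s[1:],s[9:]  1  'b'
   7  s[9:],s[17:]  0  ''
   8  s[17:],s[4:]  1  'c'
   9  s[4:],s[12:]  2  'cd'
  10  s[12:],s[2:]  1  'c'
  11  s[2:],s[5:]  0  ''
  12  s[5:],s[7:]  1  'd'
  13  s[7:],s[15:]  2  'db'
  14  s[15:],s[10:]  3  'dbc'
  15  s[10:],s[13:]  1  'd'
  16  s[13:],s[3:]  0  ''
  17  s[3:],s[14:]  1  'e'

[0, 1, 0, 1, 2, 2, 1, 0, 1, 2, 1, 0, 1, 2, 3, 1, 0, 1]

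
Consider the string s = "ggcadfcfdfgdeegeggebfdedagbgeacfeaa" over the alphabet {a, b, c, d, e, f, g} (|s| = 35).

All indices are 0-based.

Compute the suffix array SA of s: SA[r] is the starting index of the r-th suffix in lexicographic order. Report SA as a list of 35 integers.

rank | idx | suffix
   0 |  34 | a
   1 |  33 | aa
   2 |  29 | acfeaa
   3 |   3 | adfcfdfgdeegeggebfdedagbgeacfeaa
   4 |  24 | agbgeacfeaa
   5 |  19 | bfdedagbgeacfeaa
   6 |  26 | bgeacfeaa
   7 |   2 | cadfcfdfgdeegeggebfdedagbgeacfeaa
   8 |   6 | cfdfgdeegeggebfdedagbgeacfeaa
   9 |  30 | cfeaa
  10 |  23 | dagbgeacfeaa
  11 |  21 | dedagbgeacfeaa
  12 |  11 | deegeggebfdedagbgeacfeaa
  13 |   4 | dfcfdfgdeegeggebfdedagbgeacfeaa
  14 |   8 | dfgdeegeggebfdedagbgeacfeaa
  15 |  32 | eaa
  16 |  28 | eacfeaa
  17 |  18 | ebfdedagbgeacfeaa
  18 |  22 | edagbgeacfeaa
  19 |  12 | eegeggebfdedagbgeacfeaa
  20 |  13 | egeggebfdedagbgeacfeaa
  21 |  15 | eggebfdedagbgeacfeaa
  22 |   5 | fcfdfgdeegeggebfdedagbgeacfeaa
  23 |  20 | fdedagbgeacfeaa
  24 |   7 | fdfgdeegeggebfdedagbgeacfeaa
  25 |  31 | feaa
  26 |   9 | fgdeegeggebfdedagbgeacfeaa
  27 |  25 | gbgeacfeaa
  28 |   1 | gcadfcfdfgdeegeggebfdedagbgeacfeaa
  29 |  10 | gdeegeggebfdedagbgeacfeaa
  30 |  27 | geacfeaa
  31 |  17 | gebfdedagbgeacfeaa
  32 |  14 | geggebfdedagbgeacfeaa
  33 |   0 | ggcadfcfdfgdeegeggebfdedagbgeacfeaa
  34 |  16 | ggebfdedagbgeacfeaa

[34, 33, 29, 3, 24, 19, 26, 2, 6, 30, 23, 21, 11, 4, 8, 32, 28, 18, 22, 12, 13, 15, 5, 20, 7, 31, 9, 25, 1, 10, 27, 17, 14, 0, 16]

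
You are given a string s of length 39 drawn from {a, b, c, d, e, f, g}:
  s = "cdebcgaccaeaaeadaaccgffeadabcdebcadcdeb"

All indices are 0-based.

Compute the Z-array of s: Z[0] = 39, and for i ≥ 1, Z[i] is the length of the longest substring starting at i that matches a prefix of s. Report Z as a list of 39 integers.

[39, 0, 0, 0, 1, 0, 0, 1, 1, 0, 0, 0, 0, 0, 0, 0, 0, 0, 1, 1, 0, 0, 0, 0, 0, 0, 0, 0, 5, 0, 0, 0, 1, 0, 0, 4, 0, 0, 0]

Z[0]=39
i=1: fresh scan; Z[1]=0
i=2: fresh scan; Z[2]=0
i=3: fresh scan; Z[3]=0
i=4: fresh scan; Z[4]=1 grow→box=[4,5)
i=5: fresh scan; Z[5]=0
i=6: fresh scan; Z[6]=0
i=7: fresh scan; Z[7]=1 grow→box=[7,8)
i=8: fresh scan; Z[8]=1 grow→box=[8,9)
i=9: fresh scan; Z[9]=0
i=10: fresh scan; Z[10]=0
i=11: fresh scan; Z[11]=0
i=12: fresh scan; Z[12]=0
i=13: fresh scan; Z[13]=0
i=14: fresh scan; Z[14]=0
i=15: fresh scan; Z[15]=0
i=16: fresh scan; Z[16]=0
i=17: fresh scan; Z[17]=0
i=18: fresh scan; Z[18]=1 grow→box=[18,19)
i=19: fresh scan; Z[19]=1 grow→box=[19,20)
i=20: fresh scan; Z[20]=0
i=21: fresh scan; Z[21]=0
i=22: fresh scan; Z[22]=0
i=23: fresh scan; Z[23]=0
i=24: fresh scan; Z[24]=0
i=25: fresh scan; Z[25]=0
i=26: fresh scan; Z[26]=0
i=27: fresh scan; Z[27]=0
i=28: fresh scan; Z[28]=5 grow→box=[28,33)
i=29: min(r-i=4, Z[1]=0)=0; Z[29]=0
i=30: min(r-i=3, Z[2]=0)=0; Z[30]=0
i=31: min(r-i=2, Z[3]=0)=0; Z[31]=0
i=32: min(r-i=1, Z[4]=1)=1; Z[32]=1
i=33: fresh scan; Z[33]=0
i=34: fresh scan; Z[34]=0
i=35: fresh scan; Z[35]=4 grow→box=[35,39)
i=36: min(r-i=3, Z[1]=0)=0; Z[36]=0
i=37: min(r-i=2, Z[2]=0)=0; Z[37]=0
i=38: min(r-i=1, Z[3]=0)=0; Z[38]=0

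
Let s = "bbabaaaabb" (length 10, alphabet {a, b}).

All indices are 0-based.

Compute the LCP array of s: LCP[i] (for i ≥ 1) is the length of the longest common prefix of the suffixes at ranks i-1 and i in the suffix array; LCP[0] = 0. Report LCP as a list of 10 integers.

[0, 3, 2, 1, 2, 0, 1, 2, 1, 2]

rank | idx | suffix
   0 |   4 | aaaabb
   1 |   5 | aaabb
   2 |   6 | aabb
   3 |   2 | abaaaabb
   4 |   7 | abb
   5 |   9 | b
   6 |   3 | baaaabb
   7 |   1 | babaaaabb
   8 |   8 | bb
   9 |   0 | bbabaaaabb

SA = [4, 5, 6, 2, 7, 9, 3, 1, 8, 0]
[i] adj suffixes → lcp
  [1] 4/5 → 3 ('aaa')
  [2] 5/6 → 2 ('aa')
  [3] 6/2 → 1 ('a')
  [4] 2/7 → 2 ('ab')
  [5] 7/9 → 0 ('')
  [6] 9/3 → 1 ('b')
  [7] 3/1 → 2 ('ba')
  [8] 1/8 → 1 ('b')
  [9] 8/0 → 2 ('bb')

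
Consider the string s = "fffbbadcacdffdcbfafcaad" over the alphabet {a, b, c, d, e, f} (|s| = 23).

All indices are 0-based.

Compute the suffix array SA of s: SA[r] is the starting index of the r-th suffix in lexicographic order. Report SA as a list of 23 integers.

rank | idx | suffix
   0 |  20 | aad
   1 |   8 | acdffdcbfafcaad
   2 |  21 | ad
   3 |   5 | adcacdffdcbfafcaad
   4 |  17 | afcaad
   5 |   4 | badcacdffdcbfafcaad
   6 |   3 | bbadcacdffdcbfafcaad
   7 |  15 | bfafcaad
   8 |  19 | caad
   9 |   7 | cacdffdcbfafcaad
  10 |  14 | cbfafcaad
  11 |   9 | cdffdcbfafcaad
  12 |  22 | d
  13 |   6 | dcacdffdcbfafcaad
  14 |  13 | dcbfafcaad
  15 |  10 | dffdcbfafcaad
  16 |  16 | fafcaad
  17 |   2 | fbbadcacdffdcbfafcaad
  18 |  18 | fcaad
  19 |  12 | fdcbfafcaad
  20 |   1 | ffbbadcacdffdcbfafcaad
  21 |  11 | ffdcbfafcaad
  22 |   0 | fffbbadcacdffdcbfafcaad

[20, 8, 21, 5, 17, 4, 3, 15, 19, 7, 14, 9, 22, 6, 13, 10, 16, 2, 18, 12, 1, 11, 0]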